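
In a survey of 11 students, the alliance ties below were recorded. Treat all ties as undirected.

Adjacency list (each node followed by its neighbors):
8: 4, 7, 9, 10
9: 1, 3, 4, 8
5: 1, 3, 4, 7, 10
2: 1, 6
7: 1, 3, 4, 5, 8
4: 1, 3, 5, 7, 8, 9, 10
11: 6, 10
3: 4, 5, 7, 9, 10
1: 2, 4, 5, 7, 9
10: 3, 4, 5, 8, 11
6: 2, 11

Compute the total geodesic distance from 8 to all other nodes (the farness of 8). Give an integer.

18

Distances from 8: 1:2, 2:3, 3:2, 4:1, 5:2, 6:3, 7:1, 9:1, 10:1, 11:2.
Sum = 2 + 3 + 2 + 1 + 2 + 3 + 1 + 1 + 1 + 2 = 18.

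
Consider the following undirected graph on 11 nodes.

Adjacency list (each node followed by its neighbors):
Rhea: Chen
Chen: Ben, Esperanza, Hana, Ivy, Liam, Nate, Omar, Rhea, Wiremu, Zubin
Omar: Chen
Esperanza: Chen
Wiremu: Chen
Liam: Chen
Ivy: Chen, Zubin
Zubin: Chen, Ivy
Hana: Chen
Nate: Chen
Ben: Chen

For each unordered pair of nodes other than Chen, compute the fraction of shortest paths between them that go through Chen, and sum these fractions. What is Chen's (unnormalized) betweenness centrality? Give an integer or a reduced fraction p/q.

Pairs whose geodesics pass through Chen — Ivy–Liam: 1; Ivy–Nate: 1; Ivy–Hana: 1; Ivy–Esperanza: 1; Ivy–Ben: 1; Ivy–Wiremu: 1; Ivy–Rhea: 1; Ivy–Omar: 1; Liam–Nate: 1; Liam–Hana: 1; Liam–Esperanza: 1; Liam–Ben: 1; Liam–Wiremu: 1; Liam–Rhea: 1 … (+30 more pairs).
All other pairs contribute 0.
Summing the contributions gives betweenness(Chen) = 44.

44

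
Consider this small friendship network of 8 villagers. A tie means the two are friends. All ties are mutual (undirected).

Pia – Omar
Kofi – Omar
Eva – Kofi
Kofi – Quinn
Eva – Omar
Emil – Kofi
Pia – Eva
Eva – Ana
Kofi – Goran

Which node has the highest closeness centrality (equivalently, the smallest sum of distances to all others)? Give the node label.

Kofi

Farness (sum of distances to all others) for each node — Ana:16, Emil:15, Eva:10, Goran:15, Kofi:9, Omar:11, Pia:15, Quinn:15.
The smallest farness is 9, for Kofi, so Kofi has the highest closeness.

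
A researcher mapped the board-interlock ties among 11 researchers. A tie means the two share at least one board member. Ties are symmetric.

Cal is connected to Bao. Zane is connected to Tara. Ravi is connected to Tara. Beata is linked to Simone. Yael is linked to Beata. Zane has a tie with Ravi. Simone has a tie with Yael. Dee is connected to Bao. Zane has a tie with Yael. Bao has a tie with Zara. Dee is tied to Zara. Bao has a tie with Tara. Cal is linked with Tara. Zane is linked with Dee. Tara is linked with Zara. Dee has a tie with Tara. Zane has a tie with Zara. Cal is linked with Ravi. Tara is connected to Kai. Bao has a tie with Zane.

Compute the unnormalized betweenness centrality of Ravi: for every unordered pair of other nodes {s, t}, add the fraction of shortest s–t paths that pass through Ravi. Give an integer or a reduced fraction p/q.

4/3

Pairs whose geodesics pass through Ravi — Cal–Zane: 1/3; Cal–Yael: 1/3; Cal–Beata: 1/3; Cal–Simone: 1/3.
All other pairs contribute 0.
Summing the contributions gives betweenness(Ravi) = 4/3.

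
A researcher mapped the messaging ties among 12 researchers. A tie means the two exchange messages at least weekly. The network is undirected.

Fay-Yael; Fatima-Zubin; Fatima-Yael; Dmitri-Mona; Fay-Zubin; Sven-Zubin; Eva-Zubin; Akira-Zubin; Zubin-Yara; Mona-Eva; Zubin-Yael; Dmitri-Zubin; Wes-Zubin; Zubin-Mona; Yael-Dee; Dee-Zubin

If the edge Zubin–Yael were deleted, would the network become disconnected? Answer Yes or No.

No

Even without that edge, Zubin still reaches Yael via Zubin – Dee – Yael, so the network stays connected. Not a bridge.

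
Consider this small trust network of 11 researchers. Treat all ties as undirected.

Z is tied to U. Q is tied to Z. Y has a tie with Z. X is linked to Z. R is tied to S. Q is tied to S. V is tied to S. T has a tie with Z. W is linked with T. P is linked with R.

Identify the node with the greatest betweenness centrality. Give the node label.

Z

Unnormalized betweenness of each node: P:0, Q:24, R:9, S:23, T:9, U:0, V:0, W:0, X:0, Y:0, Z:34.
Z has the largest value, 34, making it the main broker — the node through which the most shortest paths run.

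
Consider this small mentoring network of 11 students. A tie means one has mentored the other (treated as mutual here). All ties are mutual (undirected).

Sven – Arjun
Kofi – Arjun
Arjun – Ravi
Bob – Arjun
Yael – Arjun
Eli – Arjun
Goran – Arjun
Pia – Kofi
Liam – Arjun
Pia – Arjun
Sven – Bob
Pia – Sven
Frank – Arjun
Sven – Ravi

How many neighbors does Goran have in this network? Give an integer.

Goran is directly tied to Arjun. That is 1 neighbor, so the degree of Goran is 1.

1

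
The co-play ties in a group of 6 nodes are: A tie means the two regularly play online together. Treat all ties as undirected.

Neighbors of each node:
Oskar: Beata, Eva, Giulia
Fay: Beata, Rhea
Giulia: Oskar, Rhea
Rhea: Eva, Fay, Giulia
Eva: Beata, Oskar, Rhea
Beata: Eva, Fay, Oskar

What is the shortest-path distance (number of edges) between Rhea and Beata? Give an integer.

One shortest route is Rhea – Eva – Beata, which uses 2 edges, and Rhea and Beata are not directly tied, so nothing shorter exists. So d(Rhea,Beata) = 2.

2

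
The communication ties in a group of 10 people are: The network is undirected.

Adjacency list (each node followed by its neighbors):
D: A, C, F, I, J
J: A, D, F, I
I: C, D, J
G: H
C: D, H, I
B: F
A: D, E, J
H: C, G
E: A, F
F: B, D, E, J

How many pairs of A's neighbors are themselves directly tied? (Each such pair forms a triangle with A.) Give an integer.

A's neighbors: D, E, and J.
Neighbor pairs that are themselves tied: A–D–J. Each forms one triangle with A, for 1 in total.

1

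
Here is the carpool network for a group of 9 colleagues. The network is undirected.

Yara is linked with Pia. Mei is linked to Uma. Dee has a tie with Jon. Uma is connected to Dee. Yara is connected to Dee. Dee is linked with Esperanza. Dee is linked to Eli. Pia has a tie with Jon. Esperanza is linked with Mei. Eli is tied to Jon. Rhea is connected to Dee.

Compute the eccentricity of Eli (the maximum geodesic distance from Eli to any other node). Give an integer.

3

Distances from Eli: Dee:1, Esperanza:2, Jon:1, Mei:3, Pia:2, Rhea:2, Uma:2, Yara:2.
The largest is 3 (to Mei), so the eccentricity of Eli is 3.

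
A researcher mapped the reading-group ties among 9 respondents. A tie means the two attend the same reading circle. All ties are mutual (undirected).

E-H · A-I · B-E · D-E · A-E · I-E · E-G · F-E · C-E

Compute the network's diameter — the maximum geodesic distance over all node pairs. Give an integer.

Eccentricity of each node (its greatest distance to any other): A:2, B:2, C:2, D:2, E:1, F:2, G:2, H:2, I:2.
The maximum eccentricity is 2, realized for instance by the pair A–D via A – E – D. So the diameter is 2.

2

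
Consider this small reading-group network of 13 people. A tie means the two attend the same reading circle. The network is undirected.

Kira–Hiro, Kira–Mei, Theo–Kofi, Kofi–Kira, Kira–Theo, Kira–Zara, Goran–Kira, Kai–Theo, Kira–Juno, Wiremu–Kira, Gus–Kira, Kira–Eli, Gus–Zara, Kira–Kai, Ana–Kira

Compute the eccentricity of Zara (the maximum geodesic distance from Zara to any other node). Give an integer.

2

Distances from Zara: Ana:2, Eli:2, Goran:2, Gus:1, Hiro:2, Juno:2, Kai:2, Kira:1, Kofi:2, Mei:2, Theo:2, Wiremu:2.
The largest is 2 (to Theo, Mei, Wiremu, Goran, Hiro, Kofi, Juno, Kai, Ana, and Eli), so the eccentricity of Zara is 2.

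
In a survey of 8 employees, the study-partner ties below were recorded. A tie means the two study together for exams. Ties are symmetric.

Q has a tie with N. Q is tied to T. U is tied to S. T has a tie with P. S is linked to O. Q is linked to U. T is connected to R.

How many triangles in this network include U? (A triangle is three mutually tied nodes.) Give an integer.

U's neighbors are Q and S, but none of them are tied to each other, so no triangle contains U.

0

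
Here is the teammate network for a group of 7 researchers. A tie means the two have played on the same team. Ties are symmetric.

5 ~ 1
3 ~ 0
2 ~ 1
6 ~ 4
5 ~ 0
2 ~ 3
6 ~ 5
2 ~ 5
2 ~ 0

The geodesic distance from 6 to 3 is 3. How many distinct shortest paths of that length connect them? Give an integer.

2

The shortest distance is 3. The length-3 paths are: 6–5–2–3; 6–5–0–3.
That gives 2 distinct shortest paths.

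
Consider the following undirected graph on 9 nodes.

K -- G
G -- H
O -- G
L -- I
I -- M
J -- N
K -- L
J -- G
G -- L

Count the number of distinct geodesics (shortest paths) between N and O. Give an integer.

The shortest distance is 3, and the only length-3 path is N–J–G–O. So there is exactly 1 shortest path.

1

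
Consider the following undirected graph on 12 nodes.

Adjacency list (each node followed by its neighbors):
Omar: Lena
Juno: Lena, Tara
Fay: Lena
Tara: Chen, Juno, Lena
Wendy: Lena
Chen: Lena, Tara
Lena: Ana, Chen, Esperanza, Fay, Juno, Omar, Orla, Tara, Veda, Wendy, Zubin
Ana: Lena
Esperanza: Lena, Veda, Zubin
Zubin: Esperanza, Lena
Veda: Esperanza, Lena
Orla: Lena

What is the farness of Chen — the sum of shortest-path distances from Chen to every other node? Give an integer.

20

Distances from Chen: Ana:2, Esperanza:2, Fay:2, Juno:2, Lena:1, Omar:2, Orla:2, Tara:1, Veda:2, Wendy:2, Zubin:2.
Sum = 2 + 2 + 2 + 2 + 1 + 2 + 2 + 1 + 2 + 2 + 2 = 20.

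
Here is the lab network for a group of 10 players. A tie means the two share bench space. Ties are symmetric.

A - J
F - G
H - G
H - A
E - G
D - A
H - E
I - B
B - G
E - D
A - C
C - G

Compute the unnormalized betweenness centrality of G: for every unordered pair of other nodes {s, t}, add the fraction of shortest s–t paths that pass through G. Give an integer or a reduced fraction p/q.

43/2

Pairs whose geodesics pass through G — H–I: 1; H–F: 1; H–C: 1/2; H–B: 1; J–I: 2/2; J–F: 2/2; J–B: 2/2; I–F: 1; I–E: 1; I–A: 2/2; I–C: 1; I–D: 1; F–E: 1; F–A: 2/2 … (+8 more pairs).
All other pairs contribute 0.
Summing the contributions gives betweenness(G) = 43/2.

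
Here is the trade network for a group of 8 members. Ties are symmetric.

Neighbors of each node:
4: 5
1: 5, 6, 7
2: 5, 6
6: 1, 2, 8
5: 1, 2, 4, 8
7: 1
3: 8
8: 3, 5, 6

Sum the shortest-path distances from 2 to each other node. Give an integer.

14

Distances from 2: 1:2, 3:3, 4:2, 5:1, 6:1, 7:3, 8:2.
Sum = 2 + 3 + 2 + 1 + 1 + 3 + 2 = 14.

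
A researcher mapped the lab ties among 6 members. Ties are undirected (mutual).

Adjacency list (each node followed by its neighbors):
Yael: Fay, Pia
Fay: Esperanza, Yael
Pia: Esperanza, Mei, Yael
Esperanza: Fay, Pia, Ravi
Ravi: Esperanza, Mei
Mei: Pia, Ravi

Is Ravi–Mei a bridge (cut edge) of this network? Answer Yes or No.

Even without that edge, Ravi still reaches Mei via Ravi – Esperanza – Pia – Mei, so the network stays connected. Not a bridge.

No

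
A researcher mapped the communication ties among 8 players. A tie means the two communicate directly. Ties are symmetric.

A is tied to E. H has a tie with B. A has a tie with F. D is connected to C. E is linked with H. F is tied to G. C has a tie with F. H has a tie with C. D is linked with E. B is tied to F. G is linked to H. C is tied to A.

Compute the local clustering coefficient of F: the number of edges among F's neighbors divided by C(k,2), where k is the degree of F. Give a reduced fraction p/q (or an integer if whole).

F's neighbors: A, B, C, and G (k = 4).
Possible neighbor pairs: C(4,2) = 6. Edges among them: A–C → e = 1.
Clustering(F) = 1/6.

1/6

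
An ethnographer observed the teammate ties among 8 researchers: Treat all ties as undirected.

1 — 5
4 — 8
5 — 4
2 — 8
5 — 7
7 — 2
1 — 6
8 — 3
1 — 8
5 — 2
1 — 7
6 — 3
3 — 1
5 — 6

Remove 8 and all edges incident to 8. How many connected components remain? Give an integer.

1

8's neighbors (1, 2, 3, and 4) remain reachable from one another through other ties, so the rest of the network stays in one piece.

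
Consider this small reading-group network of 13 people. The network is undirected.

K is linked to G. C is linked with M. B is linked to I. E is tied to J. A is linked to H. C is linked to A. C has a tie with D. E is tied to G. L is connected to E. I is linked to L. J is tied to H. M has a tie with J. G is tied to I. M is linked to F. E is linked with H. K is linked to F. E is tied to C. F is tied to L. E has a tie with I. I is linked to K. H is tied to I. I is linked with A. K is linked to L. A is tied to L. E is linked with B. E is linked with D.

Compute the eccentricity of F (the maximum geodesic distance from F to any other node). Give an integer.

Distances from F: A:2, B:3, C:2, D:3, E:2, G:2, H:3, I:2, J:2, K:1, L:1, M:1.
The largest is 3 (to B, H, and D), so the eccentricity of F is 3.

3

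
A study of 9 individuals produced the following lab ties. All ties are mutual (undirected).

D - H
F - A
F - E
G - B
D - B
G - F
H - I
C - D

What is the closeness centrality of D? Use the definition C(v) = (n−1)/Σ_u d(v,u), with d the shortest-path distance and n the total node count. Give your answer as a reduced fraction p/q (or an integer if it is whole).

4/9

Distances from D: A:4, B:1, C:1, E:4, F:3, G:2, H:1, I:2. Sum = 18.
n = 9, so closeness = 8/18 = 4/9.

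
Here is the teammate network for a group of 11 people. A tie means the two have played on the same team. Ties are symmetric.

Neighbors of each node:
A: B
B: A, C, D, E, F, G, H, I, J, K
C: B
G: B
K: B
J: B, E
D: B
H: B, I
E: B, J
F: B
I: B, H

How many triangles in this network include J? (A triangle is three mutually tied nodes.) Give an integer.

J's neighbors: B and E.
Neighbor pairs that are themselves tied: J–B–E. Each forms one triangle with J, for 1 in total.

1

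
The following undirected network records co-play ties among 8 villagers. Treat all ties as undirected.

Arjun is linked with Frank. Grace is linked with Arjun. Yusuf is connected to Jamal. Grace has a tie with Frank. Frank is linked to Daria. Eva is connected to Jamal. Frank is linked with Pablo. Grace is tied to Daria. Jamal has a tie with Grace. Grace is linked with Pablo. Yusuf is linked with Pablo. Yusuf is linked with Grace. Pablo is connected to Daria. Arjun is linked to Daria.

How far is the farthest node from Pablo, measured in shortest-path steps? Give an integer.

Distances from Pablo: Arjun:2, Daria:1, Eva:3, Frank:1, Grace:1, Jamal:2, Yusuf:1.
The largest is 3 (to Eva), so the eccentricity of Pablo is 3.

3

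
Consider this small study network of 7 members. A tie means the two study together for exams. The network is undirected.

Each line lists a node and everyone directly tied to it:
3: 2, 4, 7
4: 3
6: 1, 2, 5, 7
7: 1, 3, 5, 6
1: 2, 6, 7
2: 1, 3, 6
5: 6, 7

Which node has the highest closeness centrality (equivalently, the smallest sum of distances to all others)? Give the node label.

7

Farness (sum of distances to all others) for each node — 1:10, 2:9, 3:9, 4:14, 5:11, 6:9, 7:8.
The smallest farness is 8, for 7, so 7 has the highest closeness.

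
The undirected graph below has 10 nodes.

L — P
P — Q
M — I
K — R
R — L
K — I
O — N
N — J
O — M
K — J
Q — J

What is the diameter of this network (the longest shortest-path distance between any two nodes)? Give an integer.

5

Eccentricity of each node (its greatest distance to any other): I:4, J:3, K:3, L:5, M:5, N:4, O:5, P:5, Q:4, R:4.
The maximum eccentricity is 5, realized for instance by the pair P–M via P – Q – J – N – O – M. So the diameter is 5.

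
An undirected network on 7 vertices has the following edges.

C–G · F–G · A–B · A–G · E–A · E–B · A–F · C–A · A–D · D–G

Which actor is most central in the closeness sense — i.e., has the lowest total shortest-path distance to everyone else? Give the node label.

Farness (sum of distances to all others) for each node — A:6, B:10, C:10, D:10, E:10, F:10, G:8.
The smallest farness is 6, for A, so A has the highest closeness.

A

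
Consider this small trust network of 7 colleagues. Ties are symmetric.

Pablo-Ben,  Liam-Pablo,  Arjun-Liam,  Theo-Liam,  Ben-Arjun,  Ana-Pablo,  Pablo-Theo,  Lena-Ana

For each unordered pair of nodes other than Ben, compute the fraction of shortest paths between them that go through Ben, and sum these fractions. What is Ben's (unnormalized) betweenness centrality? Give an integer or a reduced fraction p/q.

Pairs whose geodesics pass through Ben — Lena–Arjun: 1/2; Ana–Arjun: 1/2; Pablo–Arjun: 1/2.
All other pairs contribute 0.
Summing the contributions gives betweenness(Ben) = 3/2.

3/2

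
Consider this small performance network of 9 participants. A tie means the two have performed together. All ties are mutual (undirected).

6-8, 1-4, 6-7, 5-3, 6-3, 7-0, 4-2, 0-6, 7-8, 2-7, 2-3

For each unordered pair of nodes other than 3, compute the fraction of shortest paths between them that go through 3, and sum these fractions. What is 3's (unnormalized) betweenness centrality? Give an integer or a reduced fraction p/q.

17/2

Pairs whose geodesics pass through 3 — 7–5: 2/2; 8–5: 1; 2–6: 1/2; 2–5: 1; 6–1: 1/2; 6–5: 1; 6–4: 1/2; 1–5: 1; 0–5: 1; 5–4: 1.
All other pairs contribute 0.
Summing the contributions gives betweenness(3) = 17/2.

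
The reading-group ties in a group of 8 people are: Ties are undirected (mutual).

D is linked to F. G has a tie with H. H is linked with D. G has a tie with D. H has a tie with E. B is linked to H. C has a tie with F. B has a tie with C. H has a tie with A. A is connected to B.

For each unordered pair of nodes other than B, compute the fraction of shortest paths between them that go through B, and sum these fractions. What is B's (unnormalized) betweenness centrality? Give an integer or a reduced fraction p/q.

Pairs whose geodesics pass through B — G–C: 1/2; C–A: 1; C–E: 1; C–H: 1; A–F: 1/2.
All other pairs contribute 0.
Summing the contributions gives betweenness(B) = 4.

4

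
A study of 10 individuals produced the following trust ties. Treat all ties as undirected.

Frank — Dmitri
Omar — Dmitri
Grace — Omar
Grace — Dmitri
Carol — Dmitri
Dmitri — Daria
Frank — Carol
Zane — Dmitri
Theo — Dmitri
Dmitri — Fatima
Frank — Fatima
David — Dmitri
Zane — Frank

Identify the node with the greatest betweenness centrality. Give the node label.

Dmitri

Unnormalized betweenness of each node: Carol:0, Daria:0, David:0, Dmitri:61/2, Fatima:0, Frank:3/2, Grace:0, Omar:0, Theo:0, Zane:0.
Dmitri has the largest value, 61/2, making it the main broker — the node through which the most shortest paths run.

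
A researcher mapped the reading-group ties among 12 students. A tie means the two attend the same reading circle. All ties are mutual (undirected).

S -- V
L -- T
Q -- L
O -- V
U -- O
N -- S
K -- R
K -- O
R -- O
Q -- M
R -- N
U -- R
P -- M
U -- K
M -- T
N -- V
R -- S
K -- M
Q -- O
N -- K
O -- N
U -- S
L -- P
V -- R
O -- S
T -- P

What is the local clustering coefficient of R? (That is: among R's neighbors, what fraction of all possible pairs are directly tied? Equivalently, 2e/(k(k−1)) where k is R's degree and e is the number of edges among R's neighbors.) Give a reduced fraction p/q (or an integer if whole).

11/15

R's neighbors: K, N, O, S, U, and V (k = 6).
Possible neighbor pairs: C(6,2) = 15. Edges among them: K–N, K–O, K–U, N–O, N–S, N–V, O–S, O–U, O–V, S–U, S–V → e = 11.
Clustering(R) = 11/15.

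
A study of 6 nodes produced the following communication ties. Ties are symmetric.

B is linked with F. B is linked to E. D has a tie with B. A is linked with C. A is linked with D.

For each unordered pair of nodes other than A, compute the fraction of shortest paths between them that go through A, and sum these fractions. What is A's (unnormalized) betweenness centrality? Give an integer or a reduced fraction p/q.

Pairs whose geodesics pass through A — F–C: 1; E–C: 1; B–C: 1; C–D: 1.
All other pairs contribute 0.
Summing the contributions gives betweenness(A) = 4.

4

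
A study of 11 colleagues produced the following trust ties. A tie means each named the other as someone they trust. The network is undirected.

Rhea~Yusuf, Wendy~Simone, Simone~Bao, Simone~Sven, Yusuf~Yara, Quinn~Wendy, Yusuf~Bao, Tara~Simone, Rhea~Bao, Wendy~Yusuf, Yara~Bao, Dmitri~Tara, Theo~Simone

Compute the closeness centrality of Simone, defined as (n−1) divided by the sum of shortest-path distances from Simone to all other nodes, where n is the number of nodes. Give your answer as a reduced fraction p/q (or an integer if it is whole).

Distances from Simone: Bao:1, Dmitri:2, Quinn:2, Rhea:2, Sven:1, Tara:1, Theo:1, Wendy:1, Yara:2, Yusuf:2. Sum = 15.
n = 11, so closeness = 10/15 = 2/3.

2/3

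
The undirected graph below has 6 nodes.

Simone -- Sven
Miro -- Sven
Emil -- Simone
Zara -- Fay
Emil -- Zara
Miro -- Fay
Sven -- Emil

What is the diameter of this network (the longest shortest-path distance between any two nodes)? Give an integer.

3

Eccentricity of each node (its greatest distance to any other): Emil:2, Fay:3, Miro:2, Simone:3, Sven:2, Zara:2.
The maximum eccentricity is 3, realized for instance by the pair Simone–Fay via Simone – Emil – Zara – Fay. So the diameter is 3.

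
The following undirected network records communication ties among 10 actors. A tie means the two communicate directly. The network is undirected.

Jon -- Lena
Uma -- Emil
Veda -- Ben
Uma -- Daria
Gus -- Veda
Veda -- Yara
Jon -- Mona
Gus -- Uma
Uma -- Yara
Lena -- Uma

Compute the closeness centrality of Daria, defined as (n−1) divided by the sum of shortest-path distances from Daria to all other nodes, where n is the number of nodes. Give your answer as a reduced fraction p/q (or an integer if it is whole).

Distances from Daria: Ben:4, Emil:2, Gus:2, Jon:3, Lena:2, Mona:4, Uma:1, Veda:3, Yara:2. Sum = 23.
n = 10, so closeness = 9/23.

9/23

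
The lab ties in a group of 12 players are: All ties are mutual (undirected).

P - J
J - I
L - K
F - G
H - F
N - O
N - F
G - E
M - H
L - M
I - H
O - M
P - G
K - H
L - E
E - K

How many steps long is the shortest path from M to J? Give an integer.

One shortest route is M – H – I – J, which uses 3 edges, and at distance 2 from M we only reach {E, F, I, K, N}, which does not include J. So d(M,J) = 3.

3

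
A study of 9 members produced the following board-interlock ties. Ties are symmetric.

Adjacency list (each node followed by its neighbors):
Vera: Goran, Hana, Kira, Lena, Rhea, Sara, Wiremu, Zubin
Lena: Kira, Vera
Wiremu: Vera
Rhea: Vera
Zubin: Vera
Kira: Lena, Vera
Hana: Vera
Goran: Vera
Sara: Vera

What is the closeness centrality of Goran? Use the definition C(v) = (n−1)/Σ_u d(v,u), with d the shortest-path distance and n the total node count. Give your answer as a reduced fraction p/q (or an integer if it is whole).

8/15

Distances from Goran: Hana:2, Kira:2, Lena:2, Rhea:2, Sara:2, Vera:1, Wiremu:2, Zubin:2. Sum = 15.
n = 9, so closeness = 8/15.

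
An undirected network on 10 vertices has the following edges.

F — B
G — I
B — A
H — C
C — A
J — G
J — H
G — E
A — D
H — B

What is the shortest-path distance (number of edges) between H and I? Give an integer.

3

One shortest route is H – J – G – I, which uses 3 edges, and at distance 2 from H we only reach {A, F, G}, which does not include I. So d(H,I) = 3.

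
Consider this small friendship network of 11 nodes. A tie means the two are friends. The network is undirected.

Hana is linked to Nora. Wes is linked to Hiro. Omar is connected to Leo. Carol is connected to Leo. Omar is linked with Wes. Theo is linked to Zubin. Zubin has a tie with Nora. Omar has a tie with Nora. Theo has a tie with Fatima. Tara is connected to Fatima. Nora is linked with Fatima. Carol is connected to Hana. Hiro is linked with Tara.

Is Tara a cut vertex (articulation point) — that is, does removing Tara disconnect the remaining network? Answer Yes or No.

Even without Tara, every remaining node can still reach every other (the residual graph is connected), so Tara is not a cut vertex.

No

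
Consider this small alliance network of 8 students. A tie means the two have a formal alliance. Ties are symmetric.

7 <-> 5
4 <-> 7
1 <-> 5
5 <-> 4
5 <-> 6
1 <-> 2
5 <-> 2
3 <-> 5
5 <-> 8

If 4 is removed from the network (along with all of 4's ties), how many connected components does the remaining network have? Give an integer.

1

4's neighbors (5 and 7) remain reachable from one another through other ties, so the rest of the network stays in one piece.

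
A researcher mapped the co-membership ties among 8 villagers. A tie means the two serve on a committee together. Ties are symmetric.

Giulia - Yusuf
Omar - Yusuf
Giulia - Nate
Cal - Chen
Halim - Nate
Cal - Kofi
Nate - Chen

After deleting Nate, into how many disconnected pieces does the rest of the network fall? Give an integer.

Without Nate, the remaining ties split the others into: {Giulia, Omar, Yusuf}; {Halim}; {Cal, Chen, Kofi}.
That's 3 separate components.

3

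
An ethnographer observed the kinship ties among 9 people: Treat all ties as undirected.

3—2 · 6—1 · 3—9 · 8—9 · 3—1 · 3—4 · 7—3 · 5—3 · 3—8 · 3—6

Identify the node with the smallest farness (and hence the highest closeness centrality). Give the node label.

3

Farness (sum of distances to all others) for each node — 1:14, 2:15, 3:8, 4:15, 5:15, 6:14, 7:15, 8:14, 9:14.
The smallest farness is 8, for 3, so 3 has the highest closeness.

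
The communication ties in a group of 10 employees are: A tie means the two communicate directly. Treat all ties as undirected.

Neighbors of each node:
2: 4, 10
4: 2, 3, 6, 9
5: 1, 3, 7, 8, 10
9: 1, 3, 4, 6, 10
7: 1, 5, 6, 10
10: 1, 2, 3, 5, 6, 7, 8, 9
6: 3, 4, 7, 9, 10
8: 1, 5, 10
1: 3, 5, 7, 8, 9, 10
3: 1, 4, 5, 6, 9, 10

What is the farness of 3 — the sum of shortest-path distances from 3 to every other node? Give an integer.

Distances from 3: 1:1, 2:2, 4:1, 5:1, 6:1, 7:2, 8:2, 9:1, 10:1.
Sum = 1 + 2 + 1 + 1 + 1 + 2 + 2 + 1 + 1 = 12.

12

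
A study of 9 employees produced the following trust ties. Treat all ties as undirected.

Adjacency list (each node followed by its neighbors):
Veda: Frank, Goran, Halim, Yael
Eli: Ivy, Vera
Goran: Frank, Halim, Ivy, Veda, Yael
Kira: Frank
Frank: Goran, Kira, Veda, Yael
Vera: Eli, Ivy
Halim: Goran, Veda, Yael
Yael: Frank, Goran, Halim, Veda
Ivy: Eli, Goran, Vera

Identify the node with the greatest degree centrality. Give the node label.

Goran

Degrees — Eli:2, Frank:4, Goran:5, Halim:3, Ivy:3, Kira:1, Veda:4, Vera:2, Yael:4.
The maximum is 5, attained only by Goran.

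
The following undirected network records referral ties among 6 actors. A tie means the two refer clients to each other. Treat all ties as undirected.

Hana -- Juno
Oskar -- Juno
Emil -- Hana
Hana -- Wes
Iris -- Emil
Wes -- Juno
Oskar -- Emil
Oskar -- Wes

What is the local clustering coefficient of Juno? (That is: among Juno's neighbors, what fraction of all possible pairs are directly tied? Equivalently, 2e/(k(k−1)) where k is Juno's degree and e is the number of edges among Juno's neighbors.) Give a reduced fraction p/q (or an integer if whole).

Juno's neighbors: Hana, Oskar, and Wes (k = 3).
Possible neighbor pairs: C(3,2) = 3. Edges among them: Hana–Wes, Oskar–Wes → e = 2.
Clustering(Juno) = 2/3.

2/3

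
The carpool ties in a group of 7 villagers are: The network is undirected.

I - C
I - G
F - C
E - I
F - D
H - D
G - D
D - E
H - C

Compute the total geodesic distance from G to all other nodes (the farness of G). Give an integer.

10

Distances from G: C:2, D:1, E:2, F:2, H:2, I:1.
Sum = 2 + 1 + 2 + 2 + 2 + 1 = 10.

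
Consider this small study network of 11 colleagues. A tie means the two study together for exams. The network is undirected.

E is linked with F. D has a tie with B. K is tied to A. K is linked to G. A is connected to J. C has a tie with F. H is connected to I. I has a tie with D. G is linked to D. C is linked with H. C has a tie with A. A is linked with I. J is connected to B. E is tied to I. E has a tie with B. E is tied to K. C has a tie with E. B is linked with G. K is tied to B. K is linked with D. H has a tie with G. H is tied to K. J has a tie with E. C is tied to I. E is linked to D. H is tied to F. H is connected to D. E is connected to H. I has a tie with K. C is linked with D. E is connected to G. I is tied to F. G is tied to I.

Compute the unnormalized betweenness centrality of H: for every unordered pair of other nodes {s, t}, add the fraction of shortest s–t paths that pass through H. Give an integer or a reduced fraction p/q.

41/30

Pairs whose geodesics pass through H — D–F: 1/4; F–K: 1/3; F–G: 1/3; K–C: 1/5; C–G: 1/4.
All other pairs contribute 0.
Summing the contributions gives betweenness(H) = 41/30.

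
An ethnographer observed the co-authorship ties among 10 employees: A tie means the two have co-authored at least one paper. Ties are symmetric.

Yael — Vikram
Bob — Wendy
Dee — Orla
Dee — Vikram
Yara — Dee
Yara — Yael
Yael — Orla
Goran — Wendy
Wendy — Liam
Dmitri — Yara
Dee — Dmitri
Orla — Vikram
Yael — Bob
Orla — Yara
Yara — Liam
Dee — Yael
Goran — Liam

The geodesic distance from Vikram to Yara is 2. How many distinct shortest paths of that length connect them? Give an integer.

The shortest distance is 2. The length-2 paths are: Vikram–Dee–Yara; Vikram–Yael–Yara; Vikram–Orla–Yara.
That gives 3 distinct shortest paths.

3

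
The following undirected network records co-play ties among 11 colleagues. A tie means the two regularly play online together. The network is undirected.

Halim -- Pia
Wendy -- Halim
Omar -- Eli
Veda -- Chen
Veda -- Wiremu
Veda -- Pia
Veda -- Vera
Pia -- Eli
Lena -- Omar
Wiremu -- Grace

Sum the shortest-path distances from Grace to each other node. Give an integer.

Distances from Grace: Chen:3, Eli:4, Halim:4, Lena:6, Omar:5, Pia:3, Veda:2, Vera:3, Wendy:5, Wiremu:1.
Sum = 3 + 4 + 4 + 6 + 5 + 3 + 2 + 3 + 5 + 1 = 36.

36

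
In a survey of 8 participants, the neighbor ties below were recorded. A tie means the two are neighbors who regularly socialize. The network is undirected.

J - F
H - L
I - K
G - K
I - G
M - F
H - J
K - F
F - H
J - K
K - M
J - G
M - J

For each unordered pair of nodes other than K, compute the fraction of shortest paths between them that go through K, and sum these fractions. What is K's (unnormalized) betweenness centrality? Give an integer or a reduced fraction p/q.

Pairs whose geodesics pass through K — G–F: 1/2; G–M: 1/2; F–I: 1; M–I: 1; I–J: 1/2; I–H: 2/3; I–L: 2/3.
All other pairs contribute 0.
Summing the contributions gives betweenness(K) = 29/6.

29/6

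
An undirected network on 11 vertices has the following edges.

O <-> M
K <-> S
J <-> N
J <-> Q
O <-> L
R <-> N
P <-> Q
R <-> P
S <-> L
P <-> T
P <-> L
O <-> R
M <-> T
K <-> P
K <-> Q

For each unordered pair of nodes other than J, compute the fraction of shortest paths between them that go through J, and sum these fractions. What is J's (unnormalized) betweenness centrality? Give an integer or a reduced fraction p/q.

Pairs whose geodesics pass through J — N–Q: 1; N–K: 1/2; N–S: 1/4.
All other pairs contribute 0.
Summing the contributions gives betweenness(J) = 7/4.

7/4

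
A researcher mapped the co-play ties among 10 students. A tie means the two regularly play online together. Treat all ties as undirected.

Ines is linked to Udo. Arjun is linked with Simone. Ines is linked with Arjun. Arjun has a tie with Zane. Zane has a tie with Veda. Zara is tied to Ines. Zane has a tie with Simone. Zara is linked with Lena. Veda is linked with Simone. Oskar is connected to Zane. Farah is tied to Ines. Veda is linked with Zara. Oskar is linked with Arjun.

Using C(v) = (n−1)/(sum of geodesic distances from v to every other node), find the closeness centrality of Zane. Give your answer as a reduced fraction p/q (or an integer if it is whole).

9/17

Distances from Zane: Arjun:1, Farah:3, Ines:2, Lena:3, Oskar:1, Simone:1, Udo:3, Veda:1, Zara:2. Sum = 17.
n = 10, so closeness = 9/17.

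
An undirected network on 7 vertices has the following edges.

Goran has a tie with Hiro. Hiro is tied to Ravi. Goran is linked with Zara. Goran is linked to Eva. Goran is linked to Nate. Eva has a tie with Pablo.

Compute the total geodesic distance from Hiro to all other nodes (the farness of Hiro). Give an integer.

Distances from Hiro: Eva:2, Goran:1, Nate:2, Pablo:3, Ravi:1, Zara:2.
Sum = 2 + 1 + 2 + 3 + 1 + 2 = 11.

11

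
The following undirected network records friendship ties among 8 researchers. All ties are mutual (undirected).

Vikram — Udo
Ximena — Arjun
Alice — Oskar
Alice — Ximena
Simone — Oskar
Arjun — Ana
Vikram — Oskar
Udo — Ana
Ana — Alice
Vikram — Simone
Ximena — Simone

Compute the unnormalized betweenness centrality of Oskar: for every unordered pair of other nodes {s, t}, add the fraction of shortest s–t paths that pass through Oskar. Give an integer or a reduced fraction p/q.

Pairs whose geodesics pass through Oskar — Alice–Vikram: 1; Alice–Simone: 1/2; Ana–Simone: 1/4.
All other pairs contribute 0.
Summing the contributions gives betweenness(Oskar) = 7/4.

7/4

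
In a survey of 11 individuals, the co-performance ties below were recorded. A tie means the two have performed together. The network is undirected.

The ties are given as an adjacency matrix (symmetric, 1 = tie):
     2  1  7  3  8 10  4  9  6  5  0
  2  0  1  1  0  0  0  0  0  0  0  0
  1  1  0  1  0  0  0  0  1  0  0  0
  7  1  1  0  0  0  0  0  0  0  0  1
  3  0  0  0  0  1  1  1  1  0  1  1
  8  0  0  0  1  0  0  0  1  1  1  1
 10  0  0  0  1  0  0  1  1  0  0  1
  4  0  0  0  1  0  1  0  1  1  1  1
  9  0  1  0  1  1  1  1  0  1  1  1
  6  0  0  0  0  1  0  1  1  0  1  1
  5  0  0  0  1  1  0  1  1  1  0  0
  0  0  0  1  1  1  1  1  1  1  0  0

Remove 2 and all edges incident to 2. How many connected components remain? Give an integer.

2's neighbors (1 and 7) remain reachable from one another through other ties, so the rest of the network stays in one piece.

1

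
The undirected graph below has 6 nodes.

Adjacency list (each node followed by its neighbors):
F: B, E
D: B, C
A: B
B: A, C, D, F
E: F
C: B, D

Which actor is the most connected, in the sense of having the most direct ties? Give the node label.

B

Degrees — A:1, B:4, C:2, D:2, E:1, F:2.
The maximum is 4, attained only by B.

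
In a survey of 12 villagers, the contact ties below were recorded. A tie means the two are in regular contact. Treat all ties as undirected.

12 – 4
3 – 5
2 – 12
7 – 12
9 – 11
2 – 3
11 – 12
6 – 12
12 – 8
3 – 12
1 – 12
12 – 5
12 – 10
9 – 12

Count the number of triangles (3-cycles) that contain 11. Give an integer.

11's neighbors: 9 and 12.
Neighbor pairs that are themselves tied: 11–9–12. Each forms one triangle with 11, for 1 in total.

1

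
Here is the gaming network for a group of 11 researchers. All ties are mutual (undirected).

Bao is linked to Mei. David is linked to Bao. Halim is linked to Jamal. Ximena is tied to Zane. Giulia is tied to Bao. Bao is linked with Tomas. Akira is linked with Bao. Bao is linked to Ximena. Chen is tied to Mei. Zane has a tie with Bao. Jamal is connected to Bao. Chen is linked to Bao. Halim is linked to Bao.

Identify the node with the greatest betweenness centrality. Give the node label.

Bao

Unnormalized betweenness of each node: Akira:0, Bao:42, Chen:0, David:0, Giulia:0, Halim:0, Jamal:0, Mei:0, Tomas:0, Ximena:0, Zane:0.
Bao has the largest value, 42, making it the main broker — the node through which the most shortest paths run.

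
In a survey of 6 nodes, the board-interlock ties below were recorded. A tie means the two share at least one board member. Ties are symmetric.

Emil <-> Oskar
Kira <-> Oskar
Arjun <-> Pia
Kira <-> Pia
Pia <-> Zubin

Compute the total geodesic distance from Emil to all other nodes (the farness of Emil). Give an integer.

14

Distances from Emil: Arjun:4, Kira:2, Oskar:1, Pia:3, Zubin:4.
Sum = 4 + 2 + 1 + 3 + 4 = 14.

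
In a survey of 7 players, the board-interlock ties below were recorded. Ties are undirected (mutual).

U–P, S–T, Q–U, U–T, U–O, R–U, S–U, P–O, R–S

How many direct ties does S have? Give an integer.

S is directly tied to R, T, and U. That is 3 neighbors, so the degree of S is 3.

3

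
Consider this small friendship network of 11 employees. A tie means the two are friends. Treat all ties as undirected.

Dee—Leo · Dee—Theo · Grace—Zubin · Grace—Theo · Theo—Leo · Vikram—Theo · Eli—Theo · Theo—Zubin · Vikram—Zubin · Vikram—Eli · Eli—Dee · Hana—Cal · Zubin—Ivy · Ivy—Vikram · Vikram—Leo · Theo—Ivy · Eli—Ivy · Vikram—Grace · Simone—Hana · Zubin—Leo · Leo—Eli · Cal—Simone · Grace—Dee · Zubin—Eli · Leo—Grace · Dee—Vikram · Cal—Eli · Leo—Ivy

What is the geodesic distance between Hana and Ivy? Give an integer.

One shortest route is Hana – Cal – Eli – Ivy, which uses 3 edges, and at distance 2 from Hana we only reach {Eli}, which does not include Ivy. So d(Hana,Ivy) = 3.

3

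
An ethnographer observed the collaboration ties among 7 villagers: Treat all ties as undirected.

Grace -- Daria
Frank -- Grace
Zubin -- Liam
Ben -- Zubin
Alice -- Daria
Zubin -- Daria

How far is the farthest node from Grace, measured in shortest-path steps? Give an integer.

Distances from Grace: Alice:2, Ben:3, Daria:1, Frank:1, Liam:3, Zubin:2.
The largest is 3 (to Liam and Ben), so the eccentricity of Grace is 3.

3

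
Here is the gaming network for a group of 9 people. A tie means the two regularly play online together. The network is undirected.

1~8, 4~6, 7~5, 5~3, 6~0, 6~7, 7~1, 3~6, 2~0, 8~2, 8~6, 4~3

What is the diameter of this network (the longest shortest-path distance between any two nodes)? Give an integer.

Eccentricity of each node (its greatest distance to any other): 0:3, 1:3, 2:4, 3:3, 4:3, 5:4, 6:2, 7:3, 8:3.
The maximum eccentricity is 4, realized for instance by the pair 5–2 via 5 – 3 – 6 – 0 – 2. So the diameter is 4.

4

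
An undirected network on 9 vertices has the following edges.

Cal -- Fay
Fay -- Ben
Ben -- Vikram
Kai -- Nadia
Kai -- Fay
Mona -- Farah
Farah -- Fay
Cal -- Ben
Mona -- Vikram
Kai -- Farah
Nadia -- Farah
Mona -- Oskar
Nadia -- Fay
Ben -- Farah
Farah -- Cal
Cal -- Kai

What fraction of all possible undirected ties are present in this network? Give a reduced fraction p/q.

4/9

There are 16 edges and 9 nodes, so the maximum possible is C(9,2) = 36.
Density = 16/36 = 4/9.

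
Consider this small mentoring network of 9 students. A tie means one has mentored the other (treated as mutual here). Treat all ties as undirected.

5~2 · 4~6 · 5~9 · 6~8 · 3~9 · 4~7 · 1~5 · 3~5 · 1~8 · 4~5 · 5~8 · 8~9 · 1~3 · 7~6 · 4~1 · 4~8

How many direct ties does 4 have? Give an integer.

4 is directly tied to 1, 5, 6, 7, and 8. That is 5 neighbors, so the degree of 4 is 5.

5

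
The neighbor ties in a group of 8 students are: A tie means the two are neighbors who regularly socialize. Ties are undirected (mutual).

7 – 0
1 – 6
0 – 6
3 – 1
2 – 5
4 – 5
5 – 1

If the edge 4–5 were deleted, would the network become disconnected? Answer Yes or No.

Yes

Without the 4–5 edge there is no alternate route between 4 and 5, so the network disconnects. It is a bridge.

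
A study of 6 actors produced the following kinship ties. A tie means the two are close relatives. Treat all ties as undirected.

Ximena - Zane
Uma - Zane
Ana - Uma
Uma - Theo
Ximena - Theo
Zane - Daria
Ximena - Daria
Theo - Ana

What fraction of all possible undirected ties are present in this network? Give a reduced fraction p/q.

8/15

There are 8 edges and 6 nodes, so the maximum possible is C(6,2) = 15.
Density = 8/15.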